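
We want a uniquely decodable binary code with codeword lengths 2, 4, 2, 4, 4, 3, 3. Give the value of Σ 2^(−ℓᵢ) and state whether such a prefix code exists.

0.9375; yes

With common denominator 2^4 = 16: Σ 2^(−ℓᵢ) = 4/16 + 1/16 + 4/16 + 1/16 + 1/16 + 2/16 + 2/16 = 15/16 = 0.9375.
Kraft's inequality requires Σ ≤ 1; here Σ = 0.9375 ≤ 1, so such a prefix code exists.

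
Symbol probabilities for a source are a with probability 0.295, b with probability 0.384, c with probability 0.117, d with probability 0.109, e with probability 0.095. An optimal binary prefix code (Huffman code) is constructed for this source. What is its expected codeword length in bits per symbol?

Repeatedly combine the two least-probable nodes; the expected code length is the sum of the merged weights.
merge 19/200 + 109/1000 → 51/250
merge 117/1000 + 51/250 → 321/1000
merge 59/200 + 321/1000 → 77/125
merge 48/125 + 77/125 → 1
L = 51/250 + 321/1000 + 77/125 + 1 = 2141/1000 = 2.141 bits/symbol.

2.141 bits/symbol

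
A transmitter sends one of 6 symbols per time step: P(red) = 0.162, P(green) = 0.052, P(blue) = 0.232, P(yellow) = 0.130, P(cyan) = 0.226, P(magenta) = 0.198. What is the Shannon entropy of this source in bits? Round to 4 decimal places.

2.4664 bits

H = −Σ pᵢ log₂ pᵢ.
−0.162·log₂(0.162) = 0.4254
−0.052·log₂(0.052) = 0.2218
−0.232·log₂(0.232) = 0.4890
−0.130·log₂(0.130) = 0.3826
−0.226·log₂(0.226) = 0.4849
−0.198·log₂(0.198) = 0.4626
Sum ≈ 2.4664 → 2.4664 bits.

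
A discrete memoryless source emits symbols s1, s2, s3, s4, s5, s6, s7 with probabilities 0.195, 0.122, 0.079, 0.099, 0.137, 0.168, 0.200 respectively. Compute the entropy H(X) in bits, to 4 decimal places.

H = −Σ pᵢ log₂ pᵢ.
−0.195·log₂(0.195) = 0.4599
−0.122·log₂(0.122) = 0.3703
−0.079·log₂(0.079) = 0.2893
−0.099·log₂(0.099) = 0.3303
−0.137·log₂(0.137) = 0.3929
−0.168·log₂(0.168) = 0.4323
−0.200·log₂(0.200) = 0.4644
Sum ≈ 2.7394 → 2.7394 bits.

2.7394 bits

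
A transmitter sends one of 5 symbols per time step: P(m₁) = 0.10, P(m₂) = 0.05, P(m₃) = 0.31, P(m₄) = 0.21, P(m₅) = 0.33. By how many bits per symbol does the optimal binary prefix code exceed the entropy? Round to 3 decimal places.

0.077 bits

Entropy H = −Σ p log₂ p ≈ 2.0727 bits.
Huffman merges: 1/20+1/10→3/20; 3/20+21/100→9/25; 31/100+33/100→16/25; 9/25+16/25→1. L = 43/20 ≈ 2.1500.
L − H = 2.1500 − 2.0727 = 0.077 bits.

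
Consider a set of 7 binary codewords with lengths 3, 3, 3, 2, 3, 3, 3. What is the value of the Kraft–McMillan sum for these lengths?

1

With common denominator 2^3 = 8: Σ 2^(−ℓᵢ) = 1/8 + 1/8 + 1/8 + 2/8 + 1/8 + 1/8 + 1/8 = 8/8 = 1.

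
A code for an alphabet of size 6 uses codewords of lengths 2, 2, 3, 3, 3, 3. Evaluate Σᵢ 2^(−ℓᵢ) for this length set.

With common denominator 2^3 = 8: Σ 2^(−ℓᵢ) = 2/8 + 2/8 + 1/8 + 1/8 + 1/8 + 1/8 = 8/8 = 1.

1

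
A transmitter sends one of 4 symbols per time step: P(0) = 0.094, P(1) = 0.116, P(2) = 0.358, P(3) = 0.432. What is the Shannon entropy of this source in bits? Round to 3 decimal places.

1.735 bits

H = −Σ pᵢ log₂ pᵢ.
−0.094·log₂(0.094) = 0.3207
−0.116·log₂(0.116) = 0.3605
−0.358·log₂(0.358) = 0.5305
−0.432·log₂(0.432) = 0.5231
Sum ≈ 1.7348 → 1.735 bits.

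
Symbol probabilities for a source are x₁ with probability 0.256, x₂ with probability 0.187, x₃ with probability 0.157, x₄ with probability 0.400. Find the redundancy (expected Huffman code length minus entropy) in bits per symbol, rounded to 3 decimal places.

Entropy H = −Σ p log₂ p ≈ 1.9037 bits.
Huffman merges: 157/1000+187/1000→43/125; 32/125+43/125→3/5; 2/5+3/5→1. L = 243/125 ≈ 1.9440.
L − H = 1.9440 − 1.9037 = 0.040 bits.

0.040 bits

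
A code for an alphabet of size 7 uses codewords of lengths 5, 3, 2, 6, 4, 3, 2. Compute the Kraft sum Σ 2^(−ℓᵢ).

0.859375

With common denominator 2^6 = 64: Σ 2^(−ℓᵢ) = 2/64 + 8/64 + 16/64 + 1/64 + 4/64 + 8/64 + 16/64 = 55/64 = 0.859375.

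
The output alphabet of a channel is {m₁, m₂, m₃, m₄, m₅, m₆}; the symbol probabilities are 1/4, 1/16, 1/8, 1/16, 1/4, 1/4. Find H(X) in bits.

Each probability is a power of 1/2, so log₂(1/p) is an integer.
H = Σ p·log₂(1/p) = 1/4·2 + 1/16·4 + 1/8·3 + 1/16·4 + 1/4·2 + 1/4·2 = 2.375 bits.

2.375 bits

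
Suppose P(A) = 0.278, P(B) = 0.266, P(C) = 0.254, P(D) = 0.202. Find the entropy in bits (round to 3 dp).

H = −Σ pᵢ log₂ pᵢ.
−0.278·log₂(0.278) = 0.5134
−0.266·log₂(0.266) = 0.5082
−0.254·log₂(0.254) = 0.5022
−0.202·log₂(0.202) = 0.4661
Sum ≈ 1.9899 → 1.990 bits.

1.990 bits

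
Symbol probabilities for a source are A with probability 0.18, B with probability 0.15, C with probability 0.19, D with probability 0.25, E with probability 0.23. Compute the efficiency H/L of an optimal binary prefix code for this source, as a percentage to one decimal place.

98.7%

Entropy H = −Σ p log₂ p ≈ 2.2987 bits.
Huffman merges: 3/20+9/50→33/100; 19/100+23/100→21/50; 1/4+33/100→29/50; 21/50+29/50→1. L = 233/100 ≈ 2.3300.
Efficiency = H/L = 2.2987/2.3300 = 98.7%.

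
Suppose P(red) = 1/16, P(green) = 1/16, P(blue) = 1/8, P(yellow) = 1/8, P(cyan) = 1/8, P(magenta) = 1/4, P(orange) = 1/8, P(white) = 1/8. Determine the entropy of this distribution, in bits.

2.875 bits

Each probability is a power of 1/2, so log₂(1/p) is an integer.
H = Σ p·log₂(1/p) = 1/16·4 + 1/16·4 + 1/8·3 + 1/8·3 + 1/8·3 + 1/4·2 + 1/8·3 + 1/8·3 = 2.875 bits.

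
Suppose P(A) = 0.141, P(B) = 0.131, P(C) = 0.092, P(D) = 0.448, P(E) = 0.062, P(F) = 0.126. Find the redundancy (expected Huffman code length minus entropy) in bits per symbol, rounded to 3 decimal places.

Entropy H = −Σ p log₂ p ≈ 2.2436 bits.
Huffman merges: 31/500+23/250→77/500; 63/500+131/1000→257/1000; 141/1000+77/500→59/200; 257/1000+59/200→69/125; 56/125+69/125→1. L = 1129/500 ≈ 2.2580.
L − H = 2.2580 − 2.2436 = 0.014 bits.

0.014 bits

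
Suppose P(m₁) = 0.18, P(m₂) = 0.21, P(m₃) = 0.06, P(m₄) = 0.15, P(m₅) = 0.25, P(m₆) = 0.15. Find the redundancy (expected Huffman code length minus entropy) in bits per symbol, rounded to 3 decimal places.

Entropy H = −Σ p log₂ p ≈ 2.4828 bits.
Huffman merges: 3/50+3/20→21/100; 3/20+9/50→33/100; 21/100+21/100→21/50; 1/4+33/100→29/50; 21/50+29/50→1. L = 127/50 ≈ 2.5400.
L − H = 2.5400 − 2.4828 = 0.057 bits.

0.057 bits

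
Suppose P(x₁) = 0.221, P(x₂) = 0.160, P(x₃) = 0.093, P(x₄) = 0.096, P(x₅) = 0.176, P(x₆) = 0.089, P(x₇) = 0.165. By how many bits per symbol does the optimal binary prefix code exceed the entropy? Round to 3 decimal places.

0.051 bits

Entropy H = −Σ p log₂ p ≈ 2.7282 bits.
Huffman merges: 89/1000+93/1000→91/500; 12/125+4/25→32/125; 33/200+22/125→341/1000; 91/500+221/1000→403/1000; 32/125+341/1000→597/1000; 403/1000+597/1000→1. L = 2779/1000 ≈ 2.7790.
L − H = 2.7790 − 2.7282 = 0.051 bits.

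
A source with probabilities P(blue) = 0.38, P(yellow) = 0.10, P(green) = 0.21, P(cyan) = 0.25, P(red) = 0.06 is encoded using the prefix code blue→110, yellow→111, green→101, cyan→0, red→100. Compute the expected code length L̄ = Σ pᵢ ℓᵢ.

2.5 bits/symbol

L̄ = Σ pᵢ·ℓᵢ = 0.38·3 + 0.10·3 + 0.21·3 + 0.25·1 + 0.06·3 = 2.5 bits/symbol.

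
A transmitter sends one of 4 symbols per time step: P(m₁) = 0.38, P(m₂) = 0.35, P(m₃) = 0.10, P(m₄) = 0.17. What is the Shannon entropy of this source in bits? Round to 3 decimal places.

H = −Σ pᵢ log₂ pᵢ.
−0.38·log₂(0.38) = 0.5305
−0.35·log₂(0.35) = 0.5301
−0.10·log₂(0.10) = 0.3322
−0.17·log₂(0.17) = 0.4346
Sum ≈ 1.8273 → 1.827 bits.

1.827 bits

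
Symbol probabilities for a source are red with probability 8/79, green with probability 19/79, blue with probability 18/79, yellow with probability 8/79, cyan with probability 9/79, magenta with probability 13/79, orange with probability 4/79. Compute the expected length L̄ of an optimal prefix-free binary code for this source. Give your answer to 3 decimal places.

2.684 bits/symbol

Repeatedly combine the two least-probable nodes; the expected code length is the sum of the merged weights.
merge 4/79 + 8/79 → 12/79
merge 8/79 + 9/79 → 17/79
merge 12/79 + 13/79 → 25/79
merge 17/79 + 18/79 → 35/79
merge 19/79 + 25/79 → 44/79
merge 35/79 + 44/79 → 1
L = 12/79 + 17/79 + 25/79 + 35/79 + 44/79 + 1 = 212/79 ≈ 2.684 bits/symbol.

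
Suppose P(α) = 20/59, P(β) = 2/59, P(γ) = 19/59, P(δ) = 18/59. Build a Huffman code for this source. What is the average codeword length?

2 bits/symbol

Repeatedly combine the two least-probable nodes; the expected code length is the sum of the merged weights.
merge 2/59 + 18/59 → 20/59
merge 19/59 + 20/59 → 39/59
merge 20/59 + 39/59 → 1
L = 20/59 + 39/59 + 1 = 2 bits/symbol.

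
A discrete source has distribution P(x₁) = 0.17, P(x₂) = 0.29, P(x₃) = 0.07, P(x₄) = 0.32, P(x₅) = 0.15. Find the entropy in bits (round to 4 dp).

H = −Σ pᵢ log₂ pᵢ.
−0.17·log₂(0.17) = 0.4346
−0.29·log₂(0.29) = 0.5179
−0.07·log₂(0.07) = 0.2686
−0.32·log₂(0.32) = 0.5260
−0.15·log₂(0.15) = 0.4105
Sum ≈ 2.1576 → 2.1576 bits.

2.1576 bits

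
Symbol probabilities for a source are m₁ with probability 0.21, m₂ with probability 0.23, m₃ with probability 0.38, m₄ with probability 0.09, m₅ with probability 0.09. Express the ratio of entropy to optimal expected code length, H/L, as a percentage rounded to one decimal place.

97.1%

Entropy H = −Σ p log₂ p ≈ 2.1163 bits.
Huffman merges: 9/100+9/100→9/50; 9/50+21/100→39/100; 23/100+19/50→61/100; 39/100+61/100→1. L = 109/50 ≈ 2.1800.
Efficiency = H/L = 2.1163/2.1800 = 97.1%.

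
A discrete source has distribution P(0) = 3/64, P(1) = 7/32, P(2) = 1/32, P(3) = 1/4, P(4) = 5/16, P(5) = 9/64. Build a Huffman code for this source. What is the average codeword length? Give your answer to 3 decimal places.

2.297 bits/symbol

Repeatedly combine the two least-probable nodes; the expected code length is the sum of the merged weights.
merge 1/32 + 3/64 → 5/64
merge 5/64 + 9/64 → 7/32
merge 7/32 + 7/32 → 7/16
merge 1/4 + 5/16 → 9/16
merge 7/16 + 9/16 → 1
L = 5/64 + 7/32 + 7/16 + 9/16 + 1 = 147/64 ≈ 2.297 bits/symbol.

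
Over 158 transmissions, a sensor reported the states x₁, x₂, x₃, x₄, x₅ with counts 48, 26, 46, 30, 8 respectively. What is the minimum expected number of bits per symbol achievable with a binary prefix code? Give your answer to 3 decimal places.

2.215 bits/symbol

Probabilities are the counts divided by 158.
Repeatedly combine the two least-probable nodes; the expected code length is the sum of the merged weights.
merge 4/79 + 13/79 → 17/79
merge 15/79 + 17/79 → 32/79
merge 23/79 + 24/79 → 47/79
merge 32/79 + 47/79 → 1
L = 17/79 + 32/79 + 47/79 + 1 = 175/79 ≈ 2.215 bits/symbol.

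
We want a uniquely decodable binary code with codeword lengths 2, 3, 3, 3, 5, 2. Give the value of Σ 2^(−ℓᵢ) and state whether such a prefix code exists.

0.90625; yes

With common denominator 2^5 = 32: Σ 2^(−ℓᵢ) = 8/32 + 4/32 + 4/32 + 4/32 + 1/32 + 8/32 = 29/32 = 0.90625.
Kraft's inequality requires Σ ≤ 1; here Σ = 0.90625 ≤ 1, so such a prefix code exists.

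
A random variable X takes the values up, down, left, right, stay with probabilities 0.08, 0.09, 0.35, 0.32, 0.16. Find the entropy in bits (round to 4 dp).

H = −Σ pᵢ log₂ pᵢ.
−0.08·log₂(0.08) = 0.2915
−0.09·log₂(0.09) = 0.3127
−0.35·log₂(0.35) = 0.5301
−0.32·log₂(0.32) = 0.5260
−0.16·log₂(0.16) = 0.4230
Sum ≈ 2.0833 → 2.0833 bits.

2.0833 bits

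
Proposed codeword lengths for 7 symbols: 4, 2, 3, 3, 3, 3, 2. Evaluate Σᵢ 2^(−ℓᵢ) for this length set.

1.0625

With common denominator 2^4 = 16: Σ 2^(−ℓᵢ) = 1/16 + 4/16 + 2/16 + 2/16 + 2/16 + 2/16 + 4/16 = 17/16 = 1.0625.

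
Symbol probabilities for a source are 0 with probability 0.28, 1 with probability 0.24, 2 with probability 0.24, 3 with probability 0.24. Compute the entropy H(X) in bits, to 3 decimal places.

1.997 bits

H = −Σ pᵢ log₂ pᵢ.
−0.28·log₂(0.28) = 0.5142
−0.24·log₂(0.24) = 0.4941
−0.24·log₂(0.24) = 0.4941
−0.24·log₂(0.24) = 0.4941
Sum ≈ 1.9966 → 1.997 bits.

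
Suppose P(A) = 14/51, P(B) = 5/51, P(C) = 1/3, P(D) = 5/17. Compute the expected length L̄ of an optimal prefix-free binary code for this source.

Repeatedly combine the two least-probable nodes; the expected code length is the sum of the merged weights.
merge 5/51 + 14/51 → 19/51
merge 5/17 + 1/3 → 32/51
merge 19/51 + 32/51 → 1
L = 19/51 + 32/51 + 1 = 2 bits/symbol.

2 bits/symbol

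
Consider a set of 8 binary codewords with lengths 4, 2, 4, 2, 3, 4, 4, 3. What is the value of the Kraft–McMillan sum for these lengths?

1

With common denominator 2^4 = 16: Σ 2^(−ℓᵢ) = 1/16 + 4/16 + 1/16 + 4/16 + 2/16 + 1/16 + 1/16 + 2/16 = 16/16 = 1.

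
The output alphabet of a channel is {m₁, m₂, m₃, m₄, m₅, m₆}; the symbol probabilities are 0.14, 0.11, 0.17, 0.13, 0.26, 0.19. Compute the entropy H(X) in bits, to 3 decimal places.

2.525 bits

H = −Σ pᵢ log₂ pᵢ.
−0.14·log₂(0.14) = 0.3971
−0.11·log₂(0.11) = 0.3503
−0.17·log₂(0.17) = 0.4346
−0.13·log₂(0.13) = 0.3826
−0.26·log₂(0.26) = 0.5053
−0.19·log₂(0.19) = 0.4552
Sum ≈ 2.5251 → 2.525 bits.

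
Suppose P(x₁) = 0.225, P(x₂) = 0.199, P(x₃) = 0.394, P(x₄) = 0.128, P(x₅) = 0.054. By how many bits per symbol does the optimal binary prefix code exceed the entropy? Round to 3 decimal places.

0.085 bits

Entropy H = −Σ p log₂ p ≈ 2.0841 bits.
Huffman merges: 27/500+16/125→91/500; 91/500+199/1000→381/1000; 9/40+381/1000→303/500; 197/500+303/500→1. L = 2169/1000 ≈ 2.1690.
L − H = 2.1690 − 2.0841 = 0.085 bits.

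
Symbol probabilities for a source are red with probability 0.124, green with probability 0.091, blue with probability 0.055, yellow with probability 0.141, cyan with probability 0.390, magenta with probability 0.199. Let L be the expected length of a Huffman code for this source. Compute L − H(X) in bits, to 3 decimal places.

0.056 bits

Entropy H = −Σ p log₂ p ≈ 2.3101 bits.
Huffman merges: 11/200+91/1000→73/500; 31/250+141/1000→53/200; 73/500+199/1000→69/200; 53/200+69/200→61/100; 39/100+61/100→1. L = 1183/500 ≈ 2.3660.
L − H = 2.3660 − 2.3101 = 0.056 bits.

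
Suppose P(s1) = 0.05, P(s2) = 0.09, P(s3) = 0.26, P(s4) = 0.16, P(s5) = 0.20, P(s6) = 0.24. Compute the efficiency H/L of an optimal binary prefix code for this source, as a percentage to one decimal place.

Entropy H = −Σ p log₂ p ≈ 2.4156 bits.
Huffman merges: 1/20+9/100→7/50; 7/50+4/25→3/10; 1/5+6/25→11/25; 13/50+3/10→14/25; 11/25+14/25→1. L = 61/25 ≈ 2.4400.
Efficiency = H/L = 2.4156/2.4400 = 99.0%.

99.0%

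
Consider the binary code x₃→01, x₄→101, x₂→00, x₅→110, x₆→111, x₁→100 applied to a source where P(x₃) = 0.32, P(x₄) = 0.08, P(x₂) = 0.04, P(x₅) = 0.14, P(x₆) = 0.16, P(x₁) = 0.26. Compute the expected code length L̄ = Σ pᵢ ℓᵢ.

L̄ = Σ pᵢ·ℓᵢ = 0.32·2 + 0.08·3 + 0.04·2 + 0.14·3 + 0.16·3 + 0.26·3 = 2.64 bits/symbol.

2.64 bits/symbol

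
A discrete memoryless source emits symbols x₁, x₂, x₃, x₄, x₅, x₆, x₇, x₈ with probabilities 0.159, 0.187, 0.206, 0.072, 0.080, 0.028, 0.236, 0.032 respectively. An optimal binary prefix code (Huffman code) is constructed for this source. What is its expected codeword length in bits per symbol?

2.75 bits/symbol

Repeatedly combine the two least-probable nodes; the expected code length is the sum of the merged weights.
merge 7/250 + 4/125 → 3/50
merge 3/50 + 9/125 → 33/250
merge 2/25 + 33/250 → 53/250
merge 159/1000 + 187/1000 → 173/500
merge 103/500 + 53/250 → 209/500
merge 59/250 + 173/500 → 291/500
merge 209/500 + 291/500 → 1
L = 3/50 + 33/250 + 53/250 + 173/500 + 209/500 + 291/500 + 1 = 11/4 = 2.75 bits/symbol.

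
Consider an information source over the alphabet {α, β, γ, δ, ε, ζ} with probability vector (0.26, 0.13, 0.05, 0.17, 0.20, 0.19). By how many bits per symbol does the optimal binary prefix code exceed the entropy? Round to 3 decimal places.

0.072 bits

Entropy H = −Σ p log₂ p ≈ 2.4582 bits.
Huffman merges: 1/20+13/100→9/50; 17/100+9/50→7/20; 19/100+1/5→39/100; 13/50+7/20→61/100; 39/100+61/100→1. L = 253/100 ≈ 2.5300.
L − H = 2.5300 − 2.4582 = 0.072 bits.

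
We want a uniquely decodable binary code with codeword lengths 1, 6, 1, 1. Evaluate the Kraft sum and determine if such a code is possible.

With common denominator 2^6 = 64: Σ 2^(−ℓᵢ) = 32/64 + 1/64 + 32/64 + 32/64 = 97/64 = 1.515625.
Kraft's inequality requires Σ ≤ 1; here Σ = 1.515625 > 1, so no such prefix code exists.

1.515625; no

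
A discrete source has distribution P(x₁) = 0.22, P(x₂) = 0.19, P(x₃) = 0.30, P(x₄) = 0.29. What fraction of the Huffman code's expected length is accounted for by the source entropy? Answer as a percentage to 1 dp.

Entropy H = −Σ p log₂ p ≈ 1.9748 bits.
Huffman merges: 19/100+11/50→41/100; 29/100+3/10→59/100; 41/100+59/100→1. L = 2 ≈ 2.0000.
Efficiency = H/L = 1.9748/2.0000 = 98.7%.

98.7%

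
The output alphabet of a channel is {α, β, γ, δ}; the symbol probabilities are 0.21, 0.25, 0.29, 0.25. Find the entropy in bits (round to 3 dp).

1.991 bits

H = −Σ pᵢ log₂ pᵢ.
−0.21·log₂(0.21) = 0.4728
−0.25·log₂(0.25) = 0.5000
−0.29·log₂(0.29) = 0.5179
−0.25·log₂(0.25) = 0.5000
Sum ≈ 1.9907 → 1.991 bits.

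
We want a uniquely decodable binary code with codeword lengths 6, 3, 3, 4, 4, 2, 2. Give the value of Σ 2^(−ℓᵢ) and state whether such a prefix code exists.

With common denominator 2^6 = 64: Σ 2^(−ℓᵢ) = 1/64 + 8/64 + 8/64 + 4/64 + 4/64 + 16/64 + 16/64 = 57/64 = 0.890625.
Kraft's inequality requires Σ ≤ 1; here Σ = 0.890625 ≤ 1, so such a prefix code exists.

0.890625; yes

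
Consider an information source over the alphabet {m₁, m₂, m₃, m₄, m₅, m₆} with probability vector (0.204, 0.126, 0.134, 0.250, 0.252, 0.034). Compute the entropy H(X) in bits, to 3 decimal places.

2.400 bits

H = −Σ pᵢ log₂ pᵢ.
−0.204·log₂(0.204) = 0.4678
−0.126·log₂(0.126) = 0.3766
−0.134·log₂(0.134) = 0.3886
−0.250·log₂(0.250) = 0.5000
−0.252·log₂(0.252) = 0.5011
−0.034·log₂(0.034) = 0.1659
Sum ≈ 2.3999 → 2.400 bits.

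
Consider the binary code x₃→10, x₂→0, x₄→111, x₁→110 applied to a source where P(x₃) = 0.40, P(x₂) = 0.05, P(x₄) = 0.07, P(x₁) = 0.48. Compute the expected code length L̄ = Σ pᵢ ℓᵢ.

L̄ = Σ pᵢ·ℓᵢ = 0.40·2 + 0.05·1 + 0.07·3 + 0.48·3 = 2.5 bits/symbol.

2.5 bits/symbol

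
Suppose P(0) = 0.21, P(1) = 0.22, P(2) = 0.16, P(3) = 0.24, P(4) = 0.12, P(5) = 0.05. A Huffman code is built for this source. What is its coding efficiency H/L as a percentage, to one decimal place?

Entropy H = −Σ p log₂ p ≈ 2.4537 bits.
Huffman merges: 1/20+3/25→17/100; 4/25+17/100→33/100; 21/100+11/50→43/100; 6/25+33/100→57/100; 43/100+57/100→1. L = 5/2 ≈ 2.5000.
Efficiency = H/L = 2.4537/2.5000 = 98.1%.

98.1%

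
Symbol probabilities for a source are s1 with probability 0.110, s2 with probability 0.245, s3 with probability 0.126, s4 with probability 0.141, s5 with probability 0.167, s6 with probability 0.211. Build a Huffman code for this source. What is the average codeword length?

Repeatedly combine the two least-probable nodes; the expected code length is the sum of the merged weights.
merge 11/100 + 63/500 → 59/250
merge 141/1000 + 167/1000 → 77/250
merge 211/1000 + 59/250 → 447/1000
merge 49/200 + 77/250 → 553/1000
merge 447/1000 + 553/1000 → 1
L = 59/250 + 77/250 + 447/1000 + 553/1000 + 1 = 318/125 = 2.544 bits/symbol.

2.544 bits/symbol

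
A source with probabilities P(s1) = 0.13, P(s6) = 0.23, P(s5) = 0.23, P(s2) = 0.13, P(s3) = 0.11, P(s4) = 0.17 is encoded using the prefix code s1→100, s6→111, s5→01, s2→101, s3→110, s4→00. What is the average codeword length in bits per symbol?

2.6 bits/symbol

L̄ = Σ pᵢ·ℓᵢ = 0.13·3 + 0.23·3 + 0.23·2 + 0.13·3 + 0.11·3 + 0.17·2 = 2.6 bits/symbol.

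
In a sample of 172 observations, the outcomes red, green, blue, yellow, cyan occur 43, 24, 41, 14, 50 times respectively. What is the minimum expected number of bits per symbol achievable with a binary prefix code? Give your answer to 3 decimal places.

2.221 bits/symbol

Probabilities are the counts divided by 172.
Repeatedly combine the two least-probable nodes; the expected code length is the sum of the merged weights.
merge 7/86 + 6/43 → 19/86
merge 19/86 + 41/172 → 79/172
merge 1/4 + 25/86 → 93/172
merge 79/172 + 93/172 → 1
L = 19/86 + 79/172 + 93/172 + 1 = 191/86 ≈ 2.221 bits/symbol.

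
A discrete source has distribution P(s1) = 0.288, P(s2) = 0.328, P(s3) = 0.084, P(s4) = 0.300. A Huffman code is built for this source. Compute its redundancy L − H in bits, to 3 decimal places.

0.134 bits

Entropy H = −Σ p log₂ p ≈ 1.8660 bits.
Huffman merges: 21/250+36/125→93/250; 3/10+41/125→157/250; 93/250+157/250→1. L = 2 ≈ 2.0000.
L − H = 2.0000 − 1.8660 = 0.134 bits.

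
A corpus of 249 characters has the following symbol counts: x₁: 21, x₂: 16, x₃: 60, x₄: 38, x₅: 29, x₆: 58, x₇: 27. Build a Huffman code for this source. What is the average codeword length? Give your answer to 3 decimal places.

Probabilities are the counts divided by 249.
Repeatedly combine the two least-probable nodes; the expected code length is the sum of the merged weights.
merge 16/249 + 7/83 → 37/249
merge 9/83 + 29/249 → 56/249
merge 37/249 + 38/249 → 25/83
merge 56/249 + 58/249 → 38/83
merge 20/83 + 25/83 → 45/83
merge 38/83 + 45/83 → 1
L = 37/249 + 56/249 + 25/83 + 38/83 + 45/83 + 1 = 222/83 ≈ 2.675 bits/symbol.

2.675 bits/symbol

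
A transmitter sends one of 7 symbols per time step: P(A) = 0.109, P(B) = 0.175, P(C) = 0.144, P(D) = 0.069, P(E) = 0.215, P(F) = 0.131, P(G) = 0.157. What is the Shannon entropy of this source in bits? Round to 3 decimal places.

H = −Σ pᵢ log₂ pᵢ.
−0.109·log₂(0.109) = 0.3485
−0.175·log₂(0.175) = 0.4401
−0.144·log₂(0.144) = 0.4026
−0.069·log₂(0.069) = 0.2662
−0.215·log₂(0.215) = 0.4768
−0.131·log₂(0.131) = 0.3841
−0.157·log₂(0.157) = 0.4194
Sum ≈ 2.7376 → 2.738 bits.

2.738 bits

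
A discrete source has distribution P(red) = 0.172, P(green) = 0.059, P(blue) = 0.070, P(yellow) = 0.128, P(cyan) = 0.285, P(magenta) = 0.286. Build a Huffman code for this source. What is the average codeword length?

2.386 bits/symbol

Repeatedly combine the two least-probable nodes; the expected code length is the sum of the merged weights.
merge 59/1000 + 7/100 → 129/1000
merge 16/125 + 129/1000 → 257/1000
merge 43/250 + 257/1000 → 429/1000
merge 57/200 + 143/500 → 571/1000
merge 429/1000 + 571/1000 → 1
L = 129/1000 + 257/1000 + 429/1000 + 571/1000 + 1 = 1193/500 = 2.386 bits/symbol.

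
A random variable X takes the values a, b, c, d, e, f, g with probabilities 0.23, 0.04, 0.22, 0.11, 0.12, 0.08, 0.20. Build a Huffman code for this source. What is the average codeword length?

2.67 bits/symbol

Repeatedly combine the two least-probable nodes; the expected code length is the sum of the merged weights.
merge 1/25 + 2/25 → 3/25
merge 11/100 + 3/25 → 23/100
merge 3/25 + 1/5 → 8/25
merge 11/50 + 23/100 → 9/20
merge 23/100 + 8/25 → 11/20
merge 9/20 + 11/20 → 1
L = 3/25 + 23/100 + 8/25 + 9/20 + 11/20 + 1 = 267/100 = 2.67 bits/symbol.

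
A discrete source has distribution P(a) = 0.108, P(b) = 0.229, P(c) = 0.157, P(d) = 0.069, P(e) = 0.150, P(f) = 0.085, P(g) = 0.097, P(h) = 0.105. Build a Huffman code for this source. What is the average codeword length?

Repeatedly combine the two least-probable nodes; the expected code length is the sum of the merged weights.
merge 69/1000 + 17/200 → 77/500
merge 97/1000 + 21/200 → 101/500
merge 27/250 + 3/20 → 129/500
merge 77/500 + 157/1000 → 311/1000
merge 101/500 + 229/1000 → 431/1000
merge 129/500 + 311/1000 → 569/1000
merge 431/1000 + 569/1000 → 1
L = 77/500 + 101/500 + 129/500 + 311/1000 + 431/1000 + 569/1000 + 1 = 117/40 = 2.925 bits/symbol.

2.925 bits/symbol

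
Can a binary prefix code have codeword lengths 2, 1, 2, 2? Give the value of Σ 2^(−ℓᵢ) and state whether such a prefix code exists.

With common denominator 2^2 = 4: Σ 2^(−ℓᵢ) = 1/4 + 2/4 + 1/4 + 1/4 = 5/4 = 1.25.
Kraft's inequality requires Σ ≤ 1; here Σ = 1.25 > 1, so no such prefix code exists.

1.25; no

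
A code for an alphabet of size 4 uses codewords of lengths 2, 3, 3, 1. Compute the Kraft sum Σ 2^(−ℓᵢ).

With common denominator 2^3 = 8: Σ 2^(−ℓᵢ) = 2/8 + 1/8 + 1/8 + 4/8 = 8/8 = 1.

1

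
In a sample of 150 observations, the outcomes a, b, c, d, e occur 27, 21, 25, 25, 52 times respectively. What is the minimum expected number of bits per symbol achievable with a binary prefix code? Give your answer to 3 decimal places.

2.307 bits/symbol

Probabilities are the counts divided by 150.
Repeatedly combine the two least-probable nodes; the expected code length is the sum of the merged weights.
merge 7/50 + 1/6 → 23/75
merge 1/6 + 9/50 → 26/75
merge 23/75 + 26/75 → 49/75
merge 26/75 + 49/75 → 1
L = 23/75 + 26/75 + 49/75 + 1 = 173/75 ≈ 2.307 bits/symbol.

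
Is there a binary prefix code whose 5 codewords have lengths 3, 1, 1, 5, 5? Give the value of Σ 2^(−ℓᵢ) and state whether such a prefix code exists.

With common denominator 2^5 = 32: Σ 2^(−ℓᵢ) = 4/32 + 16/32 + 16/32 + 1/32 + 1/32 = 38/32 = 1.1875.
Kraft's inequality requires Σ ≤ 1; here Σ = 1.1875 > 1, so no such prefix code exists.

1.1875; no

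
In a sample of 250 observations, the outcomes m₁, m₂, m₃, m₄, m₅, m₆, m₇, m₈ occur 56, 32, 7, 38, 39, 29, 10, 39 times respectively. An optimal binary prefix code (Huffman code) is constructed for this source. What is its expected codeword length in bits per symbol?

2.844 bits/symbol

Probabilities are the counts divided by 250.
Repeatedly combine the two least-probable nodes; the expected code length is the sum of the merged weights.
merge 7/250 + 1/25 → 17/250
merge 17/250 + 29/250 → 23/125
merge 16/125 + 19/125 → 7/25
merge 39/250 + 39/250 → 39/125
merge 23/125 + 28/125 → 51/125
merge 7/25 + 39/125 → 74/125
merge 51/125 + 74/125 → 1
L = 17/250 + 23/125 + 7/25 + 39/125 + 51/125 + 74/125 + 1 = 711/250 = 2.844 bits/symbol.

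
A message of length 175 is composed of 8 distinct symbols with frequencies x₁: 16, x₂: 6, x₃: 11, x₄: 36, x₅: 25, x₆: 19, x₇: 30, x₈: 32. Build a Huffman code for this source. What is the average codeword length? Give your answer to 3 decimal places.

2.891 bits/symbol

Probabilities are the counts divided by 175.
Repeatedly combine the two least-probable nodes; the expected code length is the sum of the merged weights.
merge 6/175 + 11/175 → 17/175
merge 16/175 + 17/175 → 33/175
merge 19/175 + 1/7 → 44/175
merge 6/35 + 32/175 → 62/175
merge 33/175 + 36/175 → 69/175
merge 44/175 + 62/175 → 106/175
merge 69/175 + 106/175 → 1
L = 17/175 + 33/175 + 44/175 + 62/175 + 69/175 + 106/175 + 1 = 506/175 ≈ 2.891 bits/symbol.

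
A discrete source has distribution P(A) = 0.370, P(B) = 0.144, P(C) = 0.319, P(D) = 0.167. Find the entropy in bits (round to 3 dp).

H = −Σ pᵢ log₂ pᵢ.
−0.370·log₂(0.370) = 0.5307
−0.144·log₂(0.144) = 0.4026
−0.319·log₂(0.319) = 0.5258
−0.167·log₂(0.167) = 0.4312
Sum ≈ 1.8904 → 1.890 bits.

1.890 bits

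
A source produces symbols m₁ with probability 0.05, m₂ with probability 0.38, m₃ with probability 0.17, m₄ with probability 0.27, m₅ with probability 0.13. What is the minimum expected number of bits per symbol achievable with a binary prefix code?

Repeatedly combine the two least-probable nodes; the expected code length is the sum of the merged weights.
merge 1/20 + 13/100 → 9/50
merge 17/100 + 9/50 → 7/20
merge 27/100 + 7/20 → 31/50
merge 19/50 + 31/50 → 1
L = 9/50 + 7/20 + 31/50 + 1 = 43/20 = 2.15 bits/symbol.

2.15 bits/symbol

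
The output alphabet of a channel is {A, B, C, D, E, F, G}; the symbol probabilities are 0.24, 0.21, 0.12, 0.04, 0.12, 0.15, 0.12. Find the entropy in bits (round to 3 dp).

2.664 bits

H = −Σ pᵢ log₂ pᵢ.
−0.24·log₂(0.24) = 0.4941
−0.21·log₂(0.21) = 0.4728
−0.12·log₂(0.12) = 0.3671
−0.04·log₂(0.04) = 0.1858
−0.12·log₂(0.12) = 0.3671
−0.15·log₂(0.15) = 0.4105
−0.12·log₂(0.12) = 0.3671
Sum ≈ 2.6645 → 2.664 bits.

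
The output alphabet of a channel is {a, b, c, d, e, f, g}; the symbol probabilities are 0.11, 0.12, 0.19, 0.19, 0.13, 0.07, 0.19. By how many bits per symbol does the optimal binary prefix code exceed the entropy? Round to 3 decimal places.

Entropy H = −Σ p log₂ p ≈ 2.7342 bits.
Huffman merges: 7/100+11/100→9/50; 3/25+13/100→1/4; 9/50+19/100→37/100; 19/100+19/100→19/50; 1/4+37/100→31/50; 19/50+31/50→1. L = 14/5 ≈ 2.8000.
L − H = 2.8000 − 2.7342 = 0.066 bits.

0.066 bits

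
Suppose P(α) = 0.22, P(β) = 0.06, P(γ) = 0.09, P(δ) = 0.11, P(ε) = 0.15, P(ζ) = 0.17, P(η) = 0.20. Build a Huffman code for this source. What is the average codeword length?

2.73 bits/symbol

Repeatedly combine the two least-probable nodes; the expected code length is the sum of the merged weights.
merge 3/50 + 9/100 → 3/20
merge 11/100 + 3/20 → 13/50
merge 3/20 + 17/100 → 8/25
merge 1/5 + 11/50 → 21/50
merge 13/50 + 8/25 → 29/50
merge 21/50 + 29/50 → 1
L = 3/20 + 13/50 + 8/25 + 21/50 + 29/50 + 1 = 273/100 = 2.73 bits/symbol.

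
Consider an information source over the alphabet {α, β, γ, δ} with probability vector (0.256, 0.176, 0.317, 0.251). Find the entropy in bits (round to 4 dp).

H = −Σ pᵢ log₂ pᵢ.
−0.256·log₂(0.256) = 0.5032
−0.176·log₂(0.176) = 0.4411
−0.317·log₂(0.317) = 0.5254
−0.251·log₂(0.251) = 0.5006
Sum ≈ 1.9703 → 1.9703 bits.

1.9703 bits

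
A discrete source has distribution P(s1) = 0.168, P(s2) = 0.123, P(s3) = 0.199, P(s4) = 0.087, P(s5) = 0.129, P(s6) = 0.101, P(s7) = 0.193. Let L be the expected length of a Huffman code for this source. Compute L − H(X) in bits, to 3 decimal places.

0.049 bits

Entropy H = −Σ p log₂ p ≈ 2.7474 bits.
Huffman merges: 87/1000+101/1000→47/250; 123/1000+129/1000→63/250; 21/125+47/250→89/250; 193/1000+199/1000→49/125; 63/250+89/250→76/125; 49/125+76/125→1. L = 699/250 ≈ 2.7960.
L − H = 2.7960 − 2.7474 = 0.049 bits.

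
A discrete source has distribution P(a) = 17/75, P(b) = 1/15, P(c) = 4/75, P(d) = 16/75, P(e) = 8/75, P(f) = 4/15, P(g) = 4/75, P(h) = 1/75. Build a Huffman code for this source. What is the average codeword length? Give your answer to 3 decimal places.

2.653 bits/symbol

Repeatedly combine the two least-probable nodes; the expected code length is the sum of the merged weights.
merge 1/75 + 4/75 → 1/15
merge 4/75 + 1/15 → 3/25
merge 1/15 + 8/75 → 13/75
merge 3/25 + 13/75 → 22/75
merge 16/75 + 17/75 → 11/25
merge 4/15 + 22/75 → 14/25
merge 11/25 + 14/25 → 1
L = 1/15 + 3/25 + 13/75 + 22/75 + 11/25 + 14/25 + 1 = 199/75 ≈ 2.653 bits/symbol.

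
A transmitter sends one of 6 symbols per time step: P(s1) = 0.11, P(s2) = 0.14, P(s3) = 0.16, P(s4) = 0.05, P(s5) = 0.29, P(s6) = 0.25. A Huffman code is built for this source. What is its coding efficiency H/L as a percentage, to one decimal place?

Entropy H = −Σ p log₂ p ≈ 2.4044 bits.
Huffman merges: 1/20+11/100→4/25; 7/50+4/25→3/10; 4/25+1/4→41/100; 29/100+3/10→59/100; 41/100+59/100→1. L = 123/50 ≈ 2.4600.
Efficiency = H/L = 2.4044/2.4600 = 97.7%.

97.7%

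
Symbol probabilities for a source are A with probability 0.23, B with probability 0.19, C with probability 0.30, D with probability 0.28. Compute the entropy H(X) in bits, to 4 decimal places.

H = −Σ pᵢ log₂ pᵢ.
−0.23·log₂(0.23) = 0.4877
−0.19·log₂(0.19) = 0.4552
−0.30·log₂(0.30) = 0.5211
−0.28·log₂(0.28) = 0.5142
Sum ≈ 1.9782 → 1.9782 bits.

1.9782 bits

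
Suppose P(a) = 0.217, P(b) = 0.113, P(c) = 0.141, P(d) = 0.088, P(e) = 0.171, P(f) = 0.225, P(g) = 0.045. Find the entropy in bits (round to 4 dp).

H = −Σ pᵢ log₂ pᵢ.
−0.217·log₂(0.217) = 0.4783
−0.113·log₂(0.113) = 0.3555
−0.141·log₂(0.141) = 0.3985
−0.088·log₂(0.088) = 0.3086
−0.171·log₂(0.171) = 0.4357
−0.225·log₂(0.225) = 0.4842
−0.045·log₂(0.045) = 0.2013
Sum ≈ 2.6621 → 2.6621 bits.

2.6621 bits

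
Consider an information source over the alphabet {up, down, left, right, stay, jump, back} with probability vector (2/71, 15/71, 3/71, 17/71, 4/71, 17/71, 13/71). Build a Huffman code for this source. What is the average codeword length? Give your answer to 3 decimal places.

2.507 bits/symbol

Repeatedly combine the two least-probable nodes; the expected code length is the sum of the merged weights.
merge 2/71 + 3/71 → 5/71
merge 4/71 + 5/71 → 9/71
merge 9/71 + 13/71 → 22/71
merge 15/71 + 17/71 → 32/71
merge 17/71 + 22/71 → 39/71
merge 32/71 + 39/71 → 1
L = 5/71 + 9/71 + 22/71 + 32/71 + 39/71 + 1 = 178/71 ≈ 2.507 bits/symbol.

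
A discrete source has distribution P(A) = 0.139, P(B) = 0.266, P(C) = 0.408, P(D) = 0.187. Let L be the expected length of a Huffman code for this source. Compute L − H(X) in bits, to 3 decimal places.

Entropy H = −Σ p log₂ p ≈ 1.8839 bits.
Huffman merges: 139/1000+187/1000→163/500; 133/500+163/500→74/125; 51/125+74/125→1. L = 959/500 ≈ 1.9180.
L − H = 1.9180 − 1.8839 = 0.034 bits.

0.034 bits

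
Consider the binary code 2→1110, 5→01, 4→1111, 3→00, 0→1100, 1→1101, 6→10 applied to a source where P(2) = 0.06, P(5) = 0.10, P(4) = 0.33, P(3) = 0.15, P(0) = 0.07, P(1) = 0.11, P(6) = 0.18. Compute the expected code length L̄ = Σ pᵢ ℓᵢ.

L̄ = Σ pᵢ·ℓᵢ = 0.06·4 + 0.10·2 + 0.33·4 + 0.15·2 + 0.07·4 + 0.11·4 + 0.18·2 = 3.14 bits/symbol.

3.14 bits/symbol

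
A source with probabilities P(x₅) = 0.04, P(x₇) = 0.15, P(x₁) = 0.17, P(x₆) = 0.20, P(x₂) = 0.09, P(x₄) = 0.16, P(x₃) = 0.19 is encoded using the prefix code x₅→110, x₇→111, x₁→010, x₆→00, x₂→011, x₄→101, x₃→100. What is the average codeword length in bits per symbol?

2.8 bits/symbol

L̄ = Σ pᵢ·ℓᵢ = 0.04·3 + 0.15·3 + 0.17·3 + 0.20·2 + 0.09·3 + 0.16·3 + 0.19·3 = 2.8 bits/symbol.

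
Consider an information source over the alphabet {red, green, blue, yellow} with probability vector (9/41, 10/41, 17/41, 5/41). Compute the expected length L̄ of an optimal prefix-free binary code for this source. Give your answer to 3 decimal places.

1.927 bits/symbol

Repeatedly combine the two least-probable nodes; the expected code length is the sum of the merged weights.
merge 5/41 + 9/41 → 14/41
merge 10/41 + 14/41 → 24/41
merge 17/41 + 24/41 → 1
L = 14/41 + 24/41 + 1 = 79/41 ≈ 1.927 bits/symbol.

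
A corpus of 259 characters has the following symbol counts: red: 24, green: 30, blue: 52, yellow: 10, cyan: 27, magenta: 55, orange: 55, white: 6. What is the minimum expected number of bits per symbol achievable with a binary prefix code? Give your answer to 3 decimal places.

Probabilities are the counts divided by 259.
Repeatedly combine the two least-probable nodes; the expected code length is the sum of the merged weights.
merge 6/259 + 10/259 → 16/259
merge 16/259 + 24/259 → 40/259
merge 27/259 + 30/259 → 57/259
merge 40/259 + 52/259 → 92/259
merge 55/259 + 55/259 → 110/259
merge 57/259 + 92/259 → 149/259
merge 110/259 + 149/259 → 1
L = 16/259 + 40/259 + 57/259 + 92/259 + 110/259 + 149/259 + 1 = 723/259 ≈ 2.792 bits/symbol.

2.792 bits/symbol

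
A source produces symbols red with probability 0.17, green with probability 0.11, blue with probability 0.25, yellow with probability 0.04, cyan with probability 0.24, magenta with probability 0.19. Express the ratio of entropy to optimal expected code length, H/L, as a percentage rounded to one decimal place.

98.0%

Entropy H = −Σ p log₂ p ≈ 2.4200 bits.
Huffman merges: 1/25+11/100→3/20; 3/20+17/100→8/25; 19/100+6/25→43/100; 1/4+8/25→57/100; 43/100+57/100→1. L = 247/100 ≈ 2.4700.
Efficiency = H/L = 2.4200/2.4700 = 98.0%.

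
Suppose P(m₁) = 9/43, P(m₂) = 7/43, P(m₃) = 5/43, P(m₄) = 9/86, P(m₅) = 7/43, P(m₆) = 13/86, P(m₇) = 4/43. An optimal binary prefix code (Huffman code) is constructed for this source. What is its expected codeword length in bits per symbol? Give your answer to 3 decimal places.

2.791 bits/symbol

Repeatedly combine the two least-probable nodes; the expected code length is the sum of the merged weights.
merge 4/43 + 9/86 → 17/86
merge 5/43 + 13/86 → 23/86
merge 7/43 + 7/43 → 14/43
merge 17/86 + 9/43 → 35/86
merge 23/86 + 14/43 → 51/86
merge 35/86 + 51/86 → 1
L = 17/86 + 23/86 + 14/43 + 35/86 + 51/86 + 1 = 120/43 ≈ 2.791 bits/symbol.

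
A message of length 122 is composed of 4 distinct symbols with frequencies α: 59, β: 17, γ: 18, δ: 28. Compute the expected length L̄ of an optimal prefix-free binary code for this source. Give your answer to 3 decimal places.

Probabilities are the counts divided by 122.
Repeatedly combine the two least-probable nodes; the expected code length is the sum of the merged weights.
merge 17/122 + 9/61 → 35/122
merge 14/61 + 35/122 → 63/122
merge 59/122 + 63/122 → 1
L = 35/122 + 63/122 + 1 = 110/61 ≈ 1.803 bits/symbol.

1.803 bits/symbol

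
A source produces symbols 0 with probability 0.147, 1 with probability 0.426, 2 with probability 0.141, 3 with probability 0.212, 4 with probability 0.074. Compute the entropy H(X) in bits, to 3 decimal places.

H = −Σ pᵢ log₂ pᵢ.
−0.147·log₂(0.147) = 0.4066
−0.426·log₂(0.426) = 0.5244
−0.141·log₂(0.141) = 0.3985
−0.212·log₂(0.212) = 0.4744
−0.074·log₂(0.074) = 0.2780
Sum ≈ 2.0820 → 2.082 bits.

2.082 bits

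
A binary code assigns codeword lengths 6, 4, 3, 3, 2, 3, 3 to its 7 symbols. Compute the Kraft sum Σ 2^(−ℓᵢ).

0.828125

With common denominator 2^6 = 64: Σ 2^(−ℓᵢ) = 1/64 + 4/64 + 8/64 + 8/64 + 16/64 + 8/64 + 8/64 = 53/64 = 0.828125.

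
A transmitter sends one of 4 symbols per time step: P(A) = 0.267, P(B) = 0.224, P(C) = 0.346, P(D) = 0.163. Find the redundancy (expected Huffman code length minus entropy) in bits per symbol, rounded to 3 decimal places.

0.051 bits

Entropy H = −Σ p log₂ p ≈ 1.9485 bits.
Huffman merges: 163/1000+28/125→387/1000; 267/1000+173/500→613/1000; 387/1000+613/1000→1. L = 2 ≈ 2.0000.
L − H = 2.0000 − 1.9485 = 0.051 bits.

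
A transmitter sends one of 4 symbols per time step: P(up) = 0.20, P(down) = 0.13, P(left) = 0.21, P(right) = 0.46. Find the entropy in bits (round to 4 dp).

H = −Σ pᵢ log₂ pᵢ.
−0.20·log₂(0.20) = 0.4644
−0.13·log₂(0.13) = 0.3826
−0.21·log₂(0.21) = 0.4728
−0.46·log₂(0.46) = 0.5153
Sum ≈ 1.8352 → 1.8352 bits.

1.8352 bits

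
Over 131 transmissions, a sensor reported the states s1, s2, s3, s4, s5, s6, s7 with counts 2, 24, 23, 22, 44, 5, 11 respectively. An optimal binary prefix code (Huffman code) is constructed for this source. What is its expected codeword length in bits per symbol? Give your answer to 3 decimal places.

Probabilities are the counts divided by 131.
Repeatedly combine the two least-probable nodes; the expected code length is the sum of the merged weights.
merge 2/131 + 5/131 → 7/131
merge 7/131 + 11/131 → 18/131
merge 18/131 + 22/131 → 40/131
merge 23/131 + 24/131 → 47/131
merge 40/131 + 44/131 → 84/131
merge 47/131 + 84/131 → 1
L = 7/131 + 18/131 + 40/131 + 47/131 + 84/131 + 1 = 327/131 ≈ 2.496 bits/symbol.

2.496 bits/symbol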